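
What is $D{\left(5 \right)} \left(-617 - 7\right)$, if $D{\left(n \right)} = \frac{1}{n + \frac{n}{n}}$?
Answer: $-104$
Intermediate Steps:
$D{\left(n \right)} = \frac{1}{1 + n}$ ($D{\left(n \right)} = \frac{1}{n + 1} = \frac{1}{1 + n}$)
$D{\left(5 \right)} \left(-617 - 7\right) = \frac{-617 - 7}{1 + 5} = \frac{1}{6} \left(-624\right) = -104$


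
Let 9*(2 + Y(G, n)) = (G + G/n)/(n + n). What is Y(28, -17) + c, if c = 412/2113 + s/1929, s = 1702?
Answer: -3565022576/3533872059 ≈ -1.0088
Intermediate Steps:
Y(G, n) = -2 + (G + G/n)/(18*n) (Y(G, n) = -2 + ((G + G/n)/(n + n))/9 = -2 + ((G + G/n)/((2*n)))/9 = -2 + ((G + G/n)*(1/(2*n)))/9 = -2 + ((G + G/n)/(2*n))/9 = -2 + (G + G/n)/(18*n))
c = 4391074/4075977 (c = 412/2113 + 1702/1929 = 4391074/4075977 ≈ 1.0773)
Y(28, -17) + c = (-2 + (1/18)*28/(-17) + (1/18)*28/(-17)²) + 4391074/4075977 = (-2 + (1/18)*28*(-1/17) + (1/18)*28*(1/289)) + 4391074/4075977 = (-2 - 14/153 + 14/2601) + 4391074/4075977 = -5426/2601 + 4391074/4075977 = -3565022576/3533872059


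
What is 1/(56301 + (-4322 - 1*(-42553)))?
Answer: 1/94532 ≈ 1.0578e-5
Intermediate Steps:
1/(56301 + (-4322 - 1*(-42553))) = 1/(56301 + (-4322 + 42553)) = 1/(56301 + 38231) = 1/94532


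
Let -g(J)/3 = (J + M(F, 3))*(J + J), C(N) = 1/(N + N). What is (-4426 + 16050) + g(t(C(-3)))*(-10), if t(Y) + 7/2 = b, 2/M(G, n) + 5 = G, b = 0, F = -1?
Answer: 12429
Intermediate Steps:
C(N) = 1/(2*N)
M(G, n) = 2/(-5 + G)
t(Y) = -7/2 (t(Y) = -7/2 + 0 = -7/2)
g(J) = -6*J*(-1/3 + J) (g(J) = -3*(J + 2/(-5 - 1))*(J + J) = -3*(J + 2/(-6))*2*J = -3*(J + 2*(-1/6))*2*J = -3*(J - 1/3)*2*J = -3*(-1/3 + J)*2*J = -6*J*(-1/3 + J))
(-4426 + 16050) + g(t(C(-3)))*(-10) = (-4426 + 16050) + (2*(-7/2)*(1 - 3*(-7/2)))*(-10) = 11624 + (2*(-7/2)*(1 + 21/2))*(-10) = 11624 + (2*(-7/2)*(23/2))*(-10) = 11624 - 161/2*(-10) = 11624 + 805 = 12429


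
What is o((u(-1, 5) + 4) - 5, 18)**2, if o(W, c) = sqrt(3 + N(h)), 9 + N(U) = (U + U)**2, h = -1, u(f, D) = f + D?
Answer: -2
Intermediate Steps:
u(f, D) = D + f
N(U) = -9 + 4*U**2 (N(U) = -9 + (U + U)**2 = -9 + (2*U)**2 = -9 + 4*U**2)
o(W, c) = I*sqrt(2) (o(W, c) = sqrt(3 + (-9 + 4*(-1)**2)) = sqrt(3 + (-9 + 4*1)) = sqrt(3 + (-9 + 4)) = sqrt(3 - 5) = sqrt(-2) = I*sqrt(2))
o((u(-1, 5) + 4) - 5, 18)**2 = (I*sqrt(2))**2 = -2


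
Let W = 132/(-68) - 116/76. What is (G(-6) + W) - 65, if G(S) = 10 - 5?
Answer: -20500/323 ≈ -63.467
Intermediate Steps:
G(S) = 5
W = -1120/323 (W = 132*(-1/68) - 116*1/76 = -33/17 - 29/19 = -1120/323 ≈ -3.4675)
(G(-6) + W) - 65 = (5 - 1120/323) - 65 = 495/323 - 65 = -20500/323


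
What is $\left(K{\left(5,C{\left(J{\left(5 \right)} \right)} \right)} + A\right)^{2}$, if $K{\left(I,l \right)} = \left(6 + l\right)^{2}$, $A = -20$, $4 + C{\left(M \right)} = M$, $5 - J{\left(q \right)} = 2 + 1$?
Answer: $16$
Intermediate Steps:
$J{\left(q \right)} = 2$ ($J{\left(q \right)} = 5 - \left(2 + 1\right) = 5 - 3 = 2$)
$C{\left(M \right)} = -4 + M$
$\left(K{\left(5,C{\left(J{\left(5 \right)} \right)} \right)} + A\right)^{2} = \left(\left(6 + \left(-4 + 2\right)\right)^{2} - 20\right)^{2} = \left(\left(6 - 2\right)^{2} - 20\right)^{2} = \left(4^{2} - 20\right)^{2} = \left(16 - 20\right)^{2} = \left(-4\right)^{2} = 16$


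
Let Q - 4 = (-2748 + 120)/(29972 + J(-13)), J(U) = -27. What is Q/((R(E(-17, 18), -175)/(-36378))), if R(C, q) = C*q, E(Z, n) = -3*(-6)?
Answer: 33823456/748625 ≈ 45.181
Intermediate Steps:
E(Z, n) = 18
Q = 117152/29945 (Q = 4 + (-2748 + 120)/(29972 - 27) = 4 - 2628/29945 = 117152/29945 ≈ 3.9122)
Q/((R(E(-17, 18), -175)/(-36378))) = 117152/(29945*(((18*(-175))/(-36378)))) = 117152/(29945*((-3150*(-1/36378)))) = 117152/(29945*(175/2021)) = (117152/29945)*(2021/175) = 33823456/748625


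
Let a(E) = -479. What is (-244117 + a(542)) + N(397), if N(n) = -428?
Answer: -245024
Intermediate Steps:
(-244117 + a(542)) + N(397) = (-244117 - 479) - 428 = -244596 - 428 = -245024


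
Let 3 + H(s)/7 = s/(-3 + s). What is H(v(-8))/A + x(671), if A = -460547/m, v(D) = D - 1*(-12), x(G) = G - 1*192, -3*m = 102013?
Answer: 662520130/1381641 ≈ 479.52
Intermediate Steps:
m = -102013/3 (m = -⅓*102013 = -102013/3 ≈ -34004.)
x(G) = -192 + G (x(G) = G - 192 = -192 + G)
v(D) = 12 + D (v(D) = D + 12 = 12 + D)
H(s) = -21 + 7*s/(-3 + s) (H(s) = -21 + 7*(s/(-3 + s)) = -21 + 7*s/(-3 + s))
A = 1381641/102013 (A = -460547/(-102013/3) = -460547*(-3/102013) = 1381641/102013 ≈ 13.544)
H(v(-8))/A + x(671) = (7*(9 - 2*(12 - 8))/(-3 + (12 - 8)))/(1381641/102013) + (-192 + 671) = (7*(9 - 2*4)/(-3 + 4))*(102013/1381641) + 479 = (7*(9 - 8)/1)*(102013/1381641) + 479 = (7*1*1)*(102013/1381641) + 479 = 7*(102013/1381641) + 479 = 714091/1381641 + 479 = 662520130/1381641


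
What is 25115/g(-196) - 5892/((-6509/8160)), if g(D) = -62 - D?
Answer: 6606022015/872206 ≈ 7573.9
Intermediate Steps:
25115/g(-196) - 5892/((-6509/8160)) = 25115/(-62 - 1*(-196)) - 5892/((-6509/8160)) = 25115/(-62 + 196) - 5892/((-6509*1/8160)) = 25115/134 - 5892/(-6509/8160) = 25115*(1/134) - 5892*(-8160/6509) = 25115/134 + 48078720/6509 = 6606022015/872206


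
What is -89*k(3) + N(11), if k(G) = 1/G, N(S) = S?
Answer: -56/3 ≈ -18.667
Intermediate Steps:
-89*k(3) + N(11) = -89/3 + 11 = -56/3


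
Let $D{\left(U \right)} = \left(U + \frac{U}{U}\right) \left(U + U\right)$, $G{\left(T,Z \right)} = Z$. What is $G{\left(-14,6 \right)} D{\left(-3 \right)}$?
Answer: $72$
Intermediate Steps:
$D{\left(U \right)} = 2 U \left(1 + U\right)$ ($D{\left(U \right)} = \left(U + 1\right) 2 U = \left(1 + U\right) 2 U = 2 U \left(1 + U\right)$)
$G{\left(-14,6 \right)} D{\left(-3 \right)} = 6 \cdot 2 \left(-3\right) \left(1 - 3\right) = 6 \cdot 2 \left(-3\right) \left(-2\right) = 6 \cdot 12 = 72$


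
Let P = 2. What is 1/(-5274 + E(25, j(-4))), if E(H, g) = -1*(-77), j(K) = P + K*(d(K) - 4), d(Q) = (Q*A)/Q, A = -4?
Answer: -1/5197 ≈ -0.00019242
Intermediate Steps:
d(Q) = -4 (d(Q) = (Q*(-4))/Q = (-4*Q)/Q = -4)
j(K) = 2 - 8*K (j(K) = 2 + K*(-4 - 4) = 2 + K*(-8) = 2 - 8*K)
E(H, g) = 77
1/(-5274 + E(25, j(-4))) = 1/(-5274 + 77) = 1/(-5197) = -1/5197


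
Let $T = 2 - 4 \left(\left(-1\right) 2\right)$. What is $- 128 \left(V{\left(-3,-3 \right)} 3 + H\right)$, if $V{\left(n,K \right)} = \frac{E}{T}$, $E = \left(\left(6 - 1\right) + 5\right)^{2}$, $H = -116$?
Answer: $11008$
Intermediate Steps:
$E = 100$ ($E = \left(5 + 5\right)^{2} = 10^{2} = 100$)
$T = 10$ ($T = 2 - -8 = 2 + 8 = 10$)
$V{\left(n,K \right)} = 10$ ($V{\left(n,K \right)} = \frac{100}{10} = 100 \cdot \frac{1}{10} = 10$)
$- 128 \left(V{\left(-3,-3 \right)} 3 + H\right) = - 128 \left(10 \cdot 3 - 116\right) = - 128 \left(30 - 116\right) = \left(-128\right) \left(-86\right) = 11008$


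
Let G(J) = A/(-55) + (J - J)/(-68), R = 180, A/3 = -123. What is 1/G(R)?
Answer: 55/369 ≈ 0.14905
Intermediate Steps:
A = -369 (A = 3*(-123) = -369)
G(J) = 369/55 (G(J) = -369/(-55) + (J - J)/(-68) = -369*(-1/55) + 0*(-1/68) = 369/55 + 0 = 369/55)
1/G(R) = 1/(369/55) = 55/369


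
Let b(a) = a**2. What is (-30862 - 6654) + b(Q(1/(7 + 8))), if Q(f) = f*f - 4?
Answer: -1898439299/50625 ≈ -37500.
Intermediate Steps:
Q(f) = -4 + f**2 (Q(f) = f**2 - 4 = -4 + f**2)
(-30862 - 6654) + b(Q(1/(7 + 8))) = (-30862 - 6654) + (-4 + (1/(7 + 8))**2)**2 = -37516 + (-4 + (1/15)**2)**2 = -37516 + (-4 + 1/225)**2 = -37516 + (-899/225)**2 = -37516 + 808201/50625 = -1898439299/50625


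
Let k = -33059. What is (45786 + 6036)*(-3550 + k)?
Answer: -1897151598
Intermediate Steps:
(45786 + 6036)*(-3550 + k) = (45786 + 6036)*(-3550 - 33059) = 51822*(-36609) = -1897151598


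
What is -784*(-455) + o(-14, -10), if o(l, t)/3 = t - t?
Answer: 356720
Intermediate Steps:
o(l, t) = 0 (o(l, t) = 3*(t - t) = 3*0 = 0)
-784*(-455) + o(-14, -10) = -784*(-455) + 0 = 356720 + 0 = 356720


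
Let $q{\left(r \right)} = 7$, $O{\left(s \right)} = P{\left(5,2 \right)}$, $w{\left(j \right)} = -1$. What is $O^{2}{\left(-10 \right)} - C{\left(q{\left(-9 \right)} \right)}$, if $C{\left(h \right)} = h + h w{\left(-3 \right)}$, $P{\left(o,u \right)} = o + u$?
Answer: $49$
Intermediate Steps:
$O{\left(s \right)} = 7$ ($O{\left(s \right)} = 5 + 2 = 7$)
$C{\left(h \right)} = 0$ ($C{\left(h \right)} = h + h \left(-1\right) = h - h = 0$)
$O^{2}{\left(-10 \right)} - C{\left(q{\left(-9 \right)} \right)} = 7^{2} - 0 = 49 + 0 = 49$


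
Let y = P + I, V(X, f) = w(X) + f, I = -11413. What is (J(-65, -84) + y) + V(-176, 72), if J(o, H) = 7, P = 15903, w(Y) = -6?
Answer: 4563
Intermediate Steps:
V(X, f) = -6 + f
y = 4490 (y = 15903 - 11413 = 4490)
(J(-65, -84) + y) + V(-176, 72) = (7 + 4490) + (-6 + 72) = 4497 + 66 = 4563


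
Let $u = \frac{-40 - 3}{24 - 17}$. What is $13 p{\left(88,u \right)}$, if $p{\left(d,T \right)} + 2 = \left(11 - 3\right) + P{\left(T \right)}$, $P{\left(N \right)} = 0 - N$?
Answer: $\frac{1105}{7} \approx 157.86$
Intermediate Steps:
$P{\left(N \right)} = - N$
$u = - \frac{43}{7} \approx -6.1429$
$p{\left(d,T \right)} = 6 - T$ ($p{\left(d,T \right)} = -2 - \left(-8 + T\right) = 6 - T$)
$13 p{\left(88,u \right)} = 13 \left(6 - - \frac{43}{7}\right) = 13 \left(6 + \frac{43}{7}\right) = 13 \cdot \frac{85}{7} = \frac{1105}{7}$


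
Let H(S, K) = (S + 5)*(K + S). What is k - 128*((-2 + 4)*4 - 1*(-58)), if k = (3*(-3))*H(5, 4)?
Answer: -9258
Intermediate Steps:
H(S, K) = (5 + S)*(K + S)
k = -810 (k = (3*(-3))*(5**2 + 5*4 + 5*5 + 4*5) = -9*(25 + 20 + 25 + 20) = -9*90 = -810)
k - 128*((-2 + 4)*4 - 1*(-58)) = -810 - 128*((-2 + 4)*4 - 1*(-58)) = -810 - 128*(2*4 + 58) = -810 - 128*(8 + 58) = -810 - 128*66 = -810 - 8448 = -9258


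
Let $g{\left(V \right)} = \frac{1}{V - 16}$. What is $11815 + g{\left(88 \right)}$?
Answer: $\frac{850681}{72} \approx 11815.0$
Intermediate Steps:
$g{\left(V \right)} = \frac{1}{-16 + V}$
$11815 + g{\left(88 \right)} = 11815 + \frac{1}{-16 + 88} = 11815 + \frac{1}{72} = \frac{850681}{72}$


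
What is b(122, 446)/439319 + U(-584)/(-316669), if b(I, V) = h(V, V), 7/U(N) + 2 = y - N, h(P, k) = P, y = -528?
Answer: 7623580963/7512410254194 ≈ 0.0010148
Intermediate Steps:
U(N) = 7/(-530 - N) (U(N) = 7/(-2 + (-528 - N)) = 7/(-530 - N))
b(I, V) = V
b(122, 446)/439319 + U(-584)/(-316669) = 446/439319 - 7/(530 - 584)/(-316669) = 446*(1/439319) - 7/(-54)*(-1/316669) = 446/439319 - 7*(-1/54)*(-1/316669) = 446/439319 + (7/54)*(-1/316669) = 446/439319 - 7/17100126 = 7623580963/7512410254194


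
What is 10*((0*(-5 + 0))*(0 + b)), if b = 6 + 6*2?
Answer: 0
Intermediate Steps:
b = 18 (b = 6 + 12 = 18)
10*((0*(-5 + 0))*(0 + b)) = 10*((0*(-5 + 0))*(0 + 18)) = 10*((0*(-5))*18) = 10*(0*18) = 10*0 = 0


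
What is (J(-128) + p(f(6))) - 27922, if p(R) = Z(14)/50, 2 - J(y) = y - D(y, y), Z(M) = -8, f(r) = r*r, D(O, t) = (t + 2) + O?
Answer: -701154/25 ≈ -28046.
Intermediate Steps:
D(O, t) = 2 + O + t (D(O, t) = (2 + t) + O = 2 + O + t)
f(r) = r²
J(y) = 4 + y (J(y) = 2 - (y - (2 + y + y)) = 2 - (y - (2 + 2*y)) = 2 - (y + (-2 - 2*y)) = 2 - (-2 - y) = 2 + (2 + y) = 4 + y)
p(R) = -4/25 (p(R) = -8/50 = -8*1/50 = -4/25)
(J(-128) + p(f(6))) - 27922 = ((4 - 128) - 4/25) - 27922 = (-124 - 4/25) - 27922 = -3104/25 - 27922 = -701154/25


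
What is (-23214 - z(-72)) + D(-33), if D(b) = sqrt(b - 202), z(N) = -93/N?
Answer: -557167/24 + I*sqrt(235) ≈ -23215.0 + 15.33*I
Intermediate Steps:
D(b) = sqrt(-202 + b)
(-23214 - z(-72)) + D(-33) = (-23214 - (-93)/(-72)) + sqrt(-202 - 33) = (-23214 - (-93)*(-1)/72) + sqrt(-235) = (-23214 - 1*31/24) + I*sqrt(235) = (-23214 - 31/24) + I*sqrt(235) = -557167/24 + I*sqrt(235)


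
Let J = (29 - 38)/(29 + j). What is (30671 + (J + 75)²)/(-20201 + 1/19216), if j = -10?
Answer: -251293146992/140133851815 ≈ -1.7932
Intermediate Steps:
J = -9/19 (J = (29 - 38)/(29 - 10) = -9/19 ≈ -0.47368)
(30671 + (J + 75)²)/(-20201 + 1/19216) = (30671 + (-9/19 + 75)²)/(-20201 + 1/19216) = (30671 + (1416/19)²)/(-20201 + 1/19216) = (30671 + 2005056/361)/(-388182415/19216) = (13077287/361)*(-19216/388182415) = -251293146992/140133851815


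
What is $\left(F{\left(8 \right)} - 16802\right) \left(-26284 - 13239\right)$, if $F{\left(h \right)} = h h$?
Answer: $661535974$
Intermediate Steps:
$F{\left(h \right)} = h^{2}$
$\left(F{\left(8 \right)} - 16802\right) \left(-26284 - 13239\right) = \left(8^{2} - 16802\right) \left(-26284 - 13239\right) = \left(64 - 16802\right) \left(-39523\right) = \left(-16738\right) \left(-39523\right) = 661535974$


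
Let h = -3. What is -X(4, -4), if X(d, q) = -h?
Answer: -3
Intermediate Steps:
X(d, q) = 3 (X(d, q) = -1*(-3) = 3)
-X(4, -4) = -1*3 = -3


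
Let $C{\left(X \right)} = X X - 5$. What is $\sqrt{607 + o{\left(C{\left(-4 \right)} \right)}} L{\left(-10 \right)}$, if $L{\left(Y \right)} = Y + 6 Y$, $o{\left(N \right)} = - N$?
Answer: $- 140 \sqrt{149} \approx -1708.9$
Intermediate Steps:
$C{\left(X \right)} = -5 + X^{2}$ ($C{\left(X \right)} = X^{2} - 5 = -5 + X^{2}$)
$L{\left(Y \right)} = 7 Y$
$\sqrt{607 + o{\left(C{\left(-4 \right)} \right)}} L{\left(-10 \right)} = \sqrt{607 - \left(-5 + \left(-4\right)^{2}\right)} 7 \left(-10\right) = \sqrt{607 - \left(-5 + 16\right)} \left(-70\right) = \sqrt{607 - 11} \left(-70\right) = \sqrt{596} \left(-70\right) = 2 \sqrt{149} \left(-70\right) = - 140 \sqrt{149}$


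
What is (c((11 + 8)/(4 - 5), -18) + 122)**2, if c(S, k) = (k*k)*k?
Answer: 32604100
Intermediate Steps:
c(S, k) = k**3 (c(S, k) = k**2*k = k**3)
(c((11 + 8)/(4 - 5), -18) + 122)**2 = ((-18)**3 + 122)**2 = (-5832 + 122)**2 = (-5710)**2 = 32604100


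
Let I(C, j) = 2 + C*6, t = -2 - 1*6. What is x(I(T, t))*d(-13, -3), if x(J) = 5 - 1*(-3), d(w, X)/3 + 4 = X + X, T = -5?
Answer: -240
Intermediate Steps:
t = -8 (t = -2 - 6 = -8)
d(w, X) = -12 + 6*X (d(w, X) = -12 + 3*(X + X) = -12 + 3*(2*X) = -12 + 6*X)
I(C, j) = 2 + 6*C
x(J) = 8 (x(J) = 5 + 3 = 8)
x(I(T, t))*d(-13, -3) = 8*(-12 + 6*(-3)) = 8*(-12 - 18) = 8*(-30) = -240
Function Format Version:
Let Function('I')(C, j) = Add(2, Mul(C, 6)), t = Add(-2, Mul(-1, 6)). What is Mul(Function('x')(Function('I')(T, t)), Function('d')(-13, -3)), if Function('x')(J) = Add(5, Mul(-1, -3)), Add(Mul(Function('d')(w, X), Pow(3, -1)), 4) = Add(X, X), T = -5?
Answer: -240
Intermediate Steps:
t = -8 (t = Add(-2, -6) = -8)
Function('d')(w, X) = Add(-12, Mul(6, X)) (Function('d')(w, X) = Add(-12, Mul(3, Add(X, X))) = Add(-12, Mul(3, Mul(2, X))) = Add(-12, Mul(6, X)))
Function('I')(C, j) = Add(2, Mul(6, C))
Function('x')(J) = 8 (Function('x')(J) = Add(5, 3) = 8)
Mul(Function('x')(Function('I')(T, t)), Function('d')(-13, -3)) = Mul(8, Add(-12, Mul(6, -3))) = Mul(8, Add(-12, -18)) = Mul(8, -30) = -240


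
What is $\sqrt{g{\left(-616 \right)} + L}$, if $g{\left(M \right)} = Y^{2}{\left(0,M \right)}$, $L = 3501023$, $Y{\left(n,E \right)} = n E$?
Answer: $\sqrt{3501023} \approx 1871.1$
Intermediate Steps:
$Y{\left(n,E \right)} = E n$
$g{\left(M \right)} = 0$ ($g{\left(M \right)} = \left(M 0\right)^{2} = 0^{2} = 0$)
$\sqrt{g{\left(-616 \right)} + L} = \sqrt{0 + 3501023} = \sqrt{3501023}$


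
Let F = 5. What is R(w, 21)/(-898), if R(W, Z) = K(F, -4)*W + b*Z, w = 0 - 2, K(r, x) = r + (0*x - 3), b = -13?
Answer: 277/898 ≈ 0.30846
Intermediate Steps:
K(r, x) = -3 + r (K(r, x) = r + (0 - 3) = r - 3 = -3 + r)
w = -2
R(W, Z) = -13*Z + 2*W (R(W, Z) = (-3 + 5)*W - 13*Z = 2*W - 13*Z = -13*Z + 2*W)
R(w, 21)/(-898) = (-13*21 + 2*(-2))/(-898) = (-273 - 4)*(-1/898) = -277*(-1/898) = 277/898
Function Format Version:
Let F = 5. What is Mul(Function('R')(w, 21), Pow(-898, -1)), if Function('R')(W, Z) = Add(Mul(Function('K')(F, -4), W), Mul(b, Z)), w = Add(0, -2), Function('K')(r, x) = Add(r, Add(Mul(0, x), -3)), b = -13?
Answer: Rational(277, 898) ≈ 0.30846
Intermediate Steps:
Function('K')(r, x) = Add(-3, r) (Function('K')(r, x) = Add(r, Add(0, -3)) = Add(r, -3) = Add(-3, r))
w = -2
Function('R')(W, Z) = Add(Mul(-13, Z), Mul(2, W)) (Function('R')(W, Z) = Add(Mul(Add(-3, 5), W), Mul(-13, Z)) = Add(Mul(2, W), Mul(-13, Z)) = Add(Mul(-13, Z), Mul(2, W)))
Mul(Function('R')(w, 21), Pow(-898, -1)) = Mul(Add(Mul(-13, 21), Mul(2, -2)), Pow(-898, -1)) = Mul(Add(-273, -4), Rational(-1, 898)) = Mul(-277, Rational(-1, 898)) = Rational(277, 898)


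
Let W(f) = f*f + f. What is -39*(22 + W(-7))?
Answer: -2496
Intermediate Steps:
W(f) = f + f² (W(f) = f² + f = f + f²)
-39*(22 + W(-7)) = -39*(22 - 7*(1 - 7)) = -39*(22 - 7*(-6)) = -39*(22 + 42) = -39*64 = -2496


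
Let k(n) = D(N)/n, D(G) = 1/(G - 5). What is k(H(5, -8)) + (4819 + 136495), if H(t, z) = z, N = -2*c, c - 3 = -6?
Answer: 1130511/8 ≈ 1.4131e+5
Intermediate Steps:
c = -3 (c = 3 - 6 = -3)
N = 6 (N = -2*(-3) = 6)
D(G) = 1/(-5 + G)
k(n) = 1/n (k(n) = 1/((-5 + 6)*n) = 1/(1*n) = 1/n)
k(H(5, -8)) + (4819 + 136495) = 1/(-8) + (4819 + 136495) = -⅛ + 141314 = 1130511/8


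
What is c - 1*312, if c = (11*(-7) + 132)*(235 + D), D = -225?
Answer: 238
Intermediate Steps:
c = 550 (c = (11*(-7) + 132)*(235 - 225) = (-77 + 132)*10 = 55*10 = 550)
c - 1*312 = 550 - 1*312 = 550 - 312 = 238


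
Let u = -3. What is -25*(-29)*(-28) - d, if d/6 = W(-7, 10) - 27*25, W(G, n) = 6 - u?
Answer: -16304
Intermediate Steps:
W(G, n) = 9 (W(G, n) = 6 - 1*(-3) = 6 + 3 = 9)
d = -3996 (d = 6*(9 - 27*25) = 6*(9 - 675) = 6*(-666) = -3996)
-25*(-29)*(-28) - d = -25*(-29)*(-28) - 1*(-3996) = 725*(-28) + 3996 = -20300 + 3996 = -16304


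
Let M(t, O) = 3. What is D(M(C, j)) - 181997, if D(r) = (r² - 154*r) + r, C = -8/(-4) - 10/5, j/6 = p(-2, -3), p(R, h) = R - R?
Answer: -182447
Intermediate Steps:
p(R, h) = 0
j = 0 (j = 6*0 = 0)
C = 0 (C = -8*(-¼) - 10*⅕ = 2 - 2 = 0)
D(r) = r² - 153*r
D(M(C, j)) - 181997 = 3*(-153 + 3) - 181997 = 3*(-150) - 181997 = -450 - 181997 = -182447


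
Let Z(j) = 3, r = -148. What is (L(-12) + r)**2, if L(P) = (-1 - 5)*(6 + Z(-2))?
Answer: 40804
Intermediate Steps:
L(P) = -54 (L(P) = (-1 - 5)*(6 + 3) = -6*9 = -54)
(L(-12) + r)**2 = (-54 - 148)**2 = (-202)**2 = 40804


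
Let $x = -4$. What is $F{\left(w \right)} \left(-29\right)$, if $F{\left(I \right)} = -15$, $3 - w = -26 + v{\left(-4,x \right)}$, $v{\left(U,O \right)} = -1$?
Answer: $435$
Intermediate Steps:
$w = 30$ ($w = 3 - \left(-26 - 1\right) = 3 - -27 = 3 + 27 = 30$)
$F{\left(w \right)} \left(-29\right) = \left(-15\right) \left(-29\right) = 435$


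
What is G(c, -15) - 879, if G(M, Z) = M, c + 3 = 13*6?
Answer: -804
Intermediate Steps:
c = 75 (c = -3 + 13*6 = -3 + 78 = 75)
G(c, -15) - 879 = 75 - 879 = -804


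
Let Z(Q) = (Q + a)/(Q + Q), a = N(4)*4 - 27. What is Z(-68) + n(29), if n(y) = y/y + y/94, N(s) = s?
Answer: 12077/6392 ≈ 1.8894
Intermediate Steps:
n(y) = 1 + y/94 (n(y) = 1 + y*(1/94) = 1 + y/94)
a = -11 (a = 4*4 - 27 = 16 - 27 = -11)
Z(Q) = (-11 + Q)/(2*Q) (Z(Q) = (Q - 11)/(Q + Q) = (-11 + Q)/((2*Q)) = (-11 + Q)*(1/(2*Q)) = (-11 + Q)/(2*Q))
Z(-68) + n(29) = (½)*(-11 - 68)/(-68) + (1 + (1/94)*29) = (½)*(-1/68)*(-79) + (1 + 29/94) = 79/136 + 123/94 = 12077/6392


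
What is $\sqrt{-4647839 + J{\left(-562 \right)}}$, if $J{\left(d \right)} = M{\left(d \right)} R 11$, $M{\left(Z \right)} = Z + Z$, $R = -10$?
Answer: $i \sqrt{4524199} \approx 2127.0 i$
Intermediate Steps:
$M{\left(Z \right)} = 2 Z$
$J{\left(d \right)} = - 220 d$ ($J{\left(d \right)} = 2 d \left(-10\right) 11 = - 20 d 11 = - 220 d$)
$\sqrt{-4647839 + J{\left(-562 \right)}} = \sqrt{-4647839 - -123640} = \sqrt{-4647839 + 123640} = \sqrt{-4524199} = i \sqrt{4524199}$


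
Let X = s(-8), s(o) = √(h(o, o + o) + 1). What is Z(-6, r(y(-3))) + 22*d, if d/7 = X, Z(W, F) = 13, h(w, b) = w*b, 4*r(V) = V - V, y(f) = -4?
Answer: 13 + 154*√129 ≈ 1762.1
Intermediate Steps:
r(V) = 0 (r(V) = (V - V)/4 = (¼)*0 = 0)
h(w, b) = b*w
s(o) = √(1 + 2*o²) (s(o) = √((o + o)*o + 1) = √((2*o)*o + 1) = √(2*o² + 1) = √(1 + 2*o²))
X = √129 (X = √(1 + 2*(-8)²) = √(1 + 2*64) = √(1 + 128) = √129 ≈ 11.358)
d = 7*√129 ≈ 79.505
Z(-6, r(y(-3))) + 22*d = 13 + 22*(7*√129) = 13 + 154*√129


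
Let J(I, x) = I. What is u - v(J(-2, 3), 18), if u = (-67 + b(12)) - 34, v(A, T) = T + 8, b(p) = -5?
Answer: -132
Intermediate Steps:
v(A, T) = 8 + T
u = -106 (u = (-67 - 5) - 34 = -72 - 34 = -106)
u - v(J(-2, 3), 18) = -106 - (8 + 18) = -106 - 1*26 = -106 - 26 = -132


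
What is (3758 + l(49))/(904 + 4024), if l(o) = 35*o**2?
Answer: 87793/4928 ≈ 17.815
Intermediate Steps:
(3758 + l(49))/(904 + 4024) = (3758 + 35*49**2)/(904 + 4024) = (3758 + 35*2401)/4928 = (3758 + 84035)*(1/4928) = 87793*(1/4928) = 87793/4928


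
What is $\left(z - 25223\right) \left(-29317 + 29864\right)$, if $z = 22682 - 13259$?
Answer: $-8642600$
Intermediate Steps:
$z = 9423$ ($z = 22682 - 13259 = 9423$)
$\left(z - 25223\right) \left(-29317 + 29864\right) = \left(9423 - 25223\right) \left(-29317 + 29864\right) = \left(-15800\right) 547 = -8642600$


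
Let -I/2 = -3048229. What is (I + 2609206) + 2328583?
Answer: 11034247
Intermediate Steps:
I = 6096458 (I = -2*(-3048229) = 6096458)
(I + 2609206) + 2328583 = (6096458 + 2609206) + 2328583 = 8705664 + 2328583 = 11034247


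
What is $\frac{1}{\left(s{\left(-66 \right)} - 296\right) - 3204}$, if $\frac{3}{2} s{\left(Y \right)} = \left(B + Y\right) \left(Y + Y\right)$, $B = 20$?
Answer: $\frac{1}{548} \approx 0.0018248$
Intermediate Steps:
$s{\left(Y \right)} = \frac{4 Y \left(20 + Y\right)}{3}$ ($s{\left(Y \right)} = \frac{2 \left(20 + Y\right) \left(Y + Y\right)}{3} = \frac{2 \left(20 + Y\right) 2 Y}{3} = \frac{2 \cdot 2 Y \left(20 + Y\right)}{3} = \frac{4 Y \left(20 + Y\right)}{3}$)
$\frac{1}{\left(s{\left(-66 \right)} - 296\right) - 3204} = \frac{1}{\left(\frac{4}{3} \left(-66\right) \left(20 - 66\right) - 296\right) - 3204} = \frac{1}{\left(\frac{4}{3} \left(-66\right) \left(-46\right) - 296\right) - 3204} = \frac{1}{\left(4048 - 296\right) - 3204} = \frac{1}{3752 - 3204} = \frac{1}{548}$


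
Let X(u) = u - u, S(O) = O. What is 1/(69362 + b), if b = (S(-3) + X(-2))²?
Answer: 1/69371 ≈ 1.4415e-5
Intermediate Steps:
X(u) = 0
b = 9 (b = (-3 + 0)² = (-3)² = 9)
1/(69362 + b) = 1/(69362 + 9) = 1/69371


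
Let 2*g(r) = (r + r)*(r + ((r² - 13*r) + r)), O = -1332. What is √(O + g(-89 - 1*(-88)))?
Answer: 8*I*√21 ≈ 36.661*I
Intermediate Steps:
g(r) = r*(r² - 11*r) (g(r) = ((r + r)*(r + ((r² - 13*r) + r)))/2 = ((2*r)*(r + (r² - 12*r)))/2 = ((2*r)*(r² - 11*r))/2 = (2*r*(r² - 11*r))/2 = r*(r² - 11*r))
√(O + g(-89 - 1*(-88))) = √(-1332 + (-89 - 1*(-88))²*(-11 + (-89 - 1*(-88)))) = √(-1332 + (-89 + 88)²*(-11 + (-89 + 88))) = √(-1332 + (-1)²*(-11 - 1)) = √(-1332 + 1*(-12)) = √(-1332 - 12) = √(-1344) = 8*I*√21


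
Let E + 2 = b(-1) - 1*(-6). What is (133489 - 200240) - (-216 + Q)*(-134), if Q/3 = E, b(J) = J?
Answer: -94489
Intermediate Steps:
E = 3 (E = -2 + (-1 - 1*(-6)) = -2 + (-1 + 6) = -2 + 5 = 3)
Q = 9 (Q = 3*3 = 9)
(133489 - 200240) - (-216 + Q)*(-134) = (133489 - 200240) - (-216 + 9)*(-134) = -66751 - (-207)*(-134) = -66751 - 1*27738 = -66751 - 27738 = -94489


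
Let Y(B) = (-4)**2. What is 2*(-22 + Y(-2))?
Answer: -12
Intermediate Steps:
Y(B) = 16
2*(-22 + Y(-2)) = 2*(-22 + 16) = 2*(-6) = -12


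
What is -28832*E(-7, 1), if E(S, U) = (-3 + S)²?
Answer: -2883200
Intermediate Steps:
-28832*E(-7, 1) = -28832*(-3 - 7)² = -28832*(-10)² = -28832*100 = -2883200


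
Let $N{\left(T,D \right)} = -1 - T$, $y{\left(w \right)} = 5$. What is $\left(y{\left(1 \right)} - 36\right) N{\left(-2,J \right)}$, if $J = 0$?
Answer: $-31$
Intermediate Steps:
$\left(y{\left(1 \right)} - 36\right) N{\left(-2,J \right)} = \left(5 - 36\right) \left(-1 - -2\right) = - 31 \left(-1 + 2\right) = \left(-31\right) 1 = -31$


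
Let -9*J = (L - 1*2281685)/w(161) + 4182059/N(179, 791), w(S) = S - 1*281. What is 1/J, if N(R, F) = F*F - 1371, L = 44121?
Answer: -8428185/17467942849 ≈ -0.00048249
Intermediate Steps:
w(S) = -281 + S (w(S) = S - 281 = -281 + S)
N(R, F) = -1371 + F² (N(R, F) = F² - 1371 = -1371 + F²)
J = -17467942849/8428185 (J = -((44121 - 1*2281685)/(-281 + 161) + 4182059/(-1371 + 791²))/9 = -((44121 - 2281685)/(-120) + 4182059/(-1371 + 625681))/9 = -(-2237564*(-1/120) + 4182059/624310)/9 = -(559391/30 + 4182059*(1/624310))/9 = -(559391/30 + 4182059/624310)/9 = -⅑*17467942849/936465 = -17467942849/8428185 ≈ -2072.6)
1/J = 1/(-17467942849/8428185) = -8428185/17467942849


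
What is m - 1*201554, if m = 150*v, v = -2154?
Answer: -524654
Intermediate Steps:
m = -323100 (m = 150*(-2154) = -323100)
m - 1*201554 = -323100 - 1*201554 = -323100 - 201554 = -524654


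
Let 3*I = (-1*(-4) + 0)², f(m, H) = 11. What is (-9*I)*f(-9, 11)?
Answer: -528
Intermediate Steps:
I = 16/3 (I = (-1*(-4) + 0)²/3 = (4 + 0)²/3 = (⅓)*4² = (⅓)*16 = 16/3 ≈ 5.3333)
(-9*I)*f(-9, 11) = -9*16/3*11 = -48*11 = -528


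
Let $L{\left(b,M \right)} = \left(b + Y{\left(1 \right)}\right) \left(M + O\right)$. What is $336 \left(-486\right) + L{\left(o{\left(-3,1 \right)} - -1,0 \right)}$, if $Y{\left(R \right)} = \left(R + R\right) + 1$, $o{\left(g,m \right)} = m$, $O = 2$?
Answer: $-163286$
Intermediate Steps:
$Y{\left(R \right)} = 1 + 2 R$ ($Y{\left(R \right)} = 2 R + 1 = 1 + 2 R$)
$L{\left(b,M \right)} = \left(2 + M\right) \left(3 + b\right)$ ($L{\left(b,M \right)} = \left(b + \left(1 + 2 \cdot 1\right)\right) \left(M + 2\right) = \left(b + \left(1 + 2\right)\right) \left(2 + M\right) = \left(b + 3\right) \left(2 + M\right) = \left(3 + b\right) \left(2 + M\right) = \left(2 + M\right) \left(3 + b\right)$)
$336 \left(-486\right) + L{\left(o{\left(-3,1 \right)} - -1,0 \right)} = 336 \left(-486\right) + \left(6 + 2 \left(1 - -1\right) + 3 \cdot 0 + 0 \left(1 - -1\right)\right) = -163296 + \left(6 + 2 \left(1 + 1\right) + 0 + 0 \left(1 + 1\right)\right) = -163296 + \left(6 + 2 \cdot 2 + 0 + 0 \cdot 2\right) = -163296 + \left(6 + 4 + 0 + 0\right) = -163296 + 10 = -163286$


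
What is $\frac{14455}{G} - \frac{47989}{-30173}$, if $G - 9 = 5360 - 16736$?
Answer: $\frac{109340248}{342976491} \approx 0.3188$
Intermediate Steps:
$G = -11367$ ($G = 9 + \left(5360 - 16736\right) = 9 - 11376 = -11367$)
$\frac{14455}{G} - \frac{47989}{-30173} = \frac{14455}{-11367} - \frac{47989}{-30173} = 14455 \left(- \frac{1}{11367}\right) - - \frac{47989}{30173} = - \frac{14455}{11367} + \frac{47989}{30173} = \frac{109340248}{342976491}$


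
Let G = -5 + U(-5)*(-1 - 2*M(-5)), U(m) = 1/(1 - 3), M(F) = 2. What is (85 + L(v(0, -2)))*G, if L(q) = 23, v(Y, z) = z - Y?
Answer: -270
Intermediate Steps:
U(m) = -½ (U(m) = 1/(-2) = -½)
G = -5/2 (G = -5 - (-1 - 2*2)/2 = -5 - (-1 - 4)/2 = -5 - ½*(-5) = -5 + 5/2 = -5/2 ≈ -2.5000)
(85 + L(v(0, -2)))*G = (85 + 23)*(-5/2) = 108*(-5/2) = -270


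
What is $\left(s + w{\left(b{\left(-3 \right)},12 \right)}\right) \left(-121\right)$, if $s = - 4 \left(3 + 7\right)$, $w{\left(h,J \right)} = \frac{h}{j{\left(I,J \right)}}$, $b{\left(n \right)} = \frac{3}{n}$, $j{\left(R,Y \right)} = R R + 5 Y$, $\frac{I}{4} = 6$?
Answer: $\frac{3078361}{636} \approx 4840.2$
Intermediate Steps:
$I = 24$ ($I = 4 \cdot 6 = 24$)
$j{\left(R,Y \right)} = R^{2} + 5 Y$
$w{\left(h,J \right)} = \frac{h}{576 + 5 J}$ ($w{\left(h,J \right)} = \frac{h}{24^{2} + 5 J} = \frac{h}{576 + 5 J}$)
$s = -40$ ($s = \left(-4\right) 10 = -40$)
$\left(s + w{\left(b{\left(-3 \right)},12 \right)}\right) \left(-121\right) = \left(-40 + \frac{3 \frac{1}{-3}}{576 + 5 \cdot 12}\right) \left(-121\right) = \left(-40 + \frac{3 \left(- \frac{1}{3}\right)}{576 + 60}\right) \left(-121\right) = \left(-40 - \frac{1}{636}\right) \left(-121\right) = \left(- \frac{25441}{636}\right) \left(-121\right) = \frac{3078361}{636}$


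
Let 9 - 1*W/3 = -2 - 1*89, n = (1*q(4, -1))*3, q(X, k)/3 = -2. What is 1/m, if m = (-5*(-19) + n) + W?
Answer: 1/377 ≈ 0.0026525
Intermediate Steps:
q(X, k) = -6 (q(X, k) = 3*(-2) = -6)
n = -18 (n = (1*(-6))*3 = -6*3 = -18)
W = 300 (W = 27 - 3*(-2 - 1*89) = 27 - 3*(-2 - 89) = 27 - 3*(-91) = 27 + 273 = 300)
m = 377 (m = (-5*(-19) - 18) + 300 = (95 - 18) + 300 = 77 + 300 = 377)
1/m = 1/377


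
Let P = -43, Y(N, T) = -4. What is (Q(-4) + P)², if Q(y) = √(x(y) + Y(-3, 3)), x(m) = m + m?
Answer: 1837 - 172*I*√3 ≈ 1837.0 - 297.91*I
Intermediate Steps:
x(m) = 2*m
Q(y) = √(-4 + 2*y) (Q(y) = √(2*y - 4) = √(-4 + 2*y))
(Q(-4) + P)² = (√(-4 + 2*(-4)) - 43)² = (√(-4 - 8) - 43)² = (√(-12) - 43)² = (2*I*√3 - 43)² = (-43 + 2*I*√3)²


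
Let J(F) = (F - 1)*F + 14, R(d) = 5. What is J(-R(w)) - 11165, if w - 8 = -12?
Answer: -11121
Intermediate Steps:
w = -4 (w = 8 - 12 = -4)
J(F) = 14 + F*(-1 + F) (J(F) = (-1 + F)*F + 14 = F*(-1 + F) + 14 = 14 + F*(-1 + F))
J(-R(w)) - 11165 = (14 + (-1*5)² - (-1)*5) - 11165 = (14 + (-5)² - 1*(-5)) - 11165 = (14 + 25 + 5) - 11165 = 44 - 11165 = -11121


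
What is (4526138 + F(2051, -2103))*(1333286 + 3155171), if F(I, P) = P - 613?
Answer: 20303185139854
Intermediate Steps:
F(I, P) = -613 + P
(4526138 + F(2051, -2103))*(1333286 + 3155171) = (4526138 + (-613 - 2103))*(1333286 + 3155171) = (4526138 - 2716)*4488457 = 4523422*4488457 = 20303185139854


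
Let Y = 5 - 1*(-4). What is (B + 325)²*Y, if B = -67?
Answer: 599076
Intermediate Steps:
Y = 9 (Y = 5 + 4 = 9)
(B + 325)²*Y = (-67 + 325)²*9 = 258²*9 = 66564*9 = 599076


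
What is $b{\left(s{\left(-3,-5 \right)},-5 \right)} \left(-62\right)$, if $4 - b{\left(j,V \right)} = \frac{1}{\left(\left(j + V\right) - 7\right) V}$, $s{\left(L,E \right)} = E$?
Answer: $- \frac{21018}{85} \approx -247.27$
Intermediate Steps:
$b{\left(j,V \right)} = 4 - \frac{1}{V \left(-7 + V + j\right)}$ ($b{\left(j,V \right)} = 4 - \frac{1}{\left(\left(j + V\right) - 7\right) V} = 4 - \frac{1}{\left(\left(V + j\right) - 7\right) V} = 4 - \frac{1}{\left(-7 + V + j\right) V} = 4 - \frac{1}{V \left(-7 + V + j\right)}$)
$b{\left(s{\left(-3,-5 \right)},-5 \right)} \left(-62\right) = \frac{-1 - -140 + 4 \left(-5\right)^{2} + 4 \left(-5\right) \left(-5\right)}{\left(-5\right) \left(-7 - 5 - 5\right)} \left(-62\right) = - \frac{-1 + 140 + 4 \cdot 25 + 100}{5 \left(-17\right)} \left(-62\right) = \left(- \frac{1}{5}\right) \left(- \frac{1}{17}\right) \left(-1 + 140 + 100 + 100\right) \left(-62\right) = \left(- \frac{1}{5}\right) \left(- \frac{1}{17}\right) 339 \left(-62\right) = \frac{339}{85} \left(-62\right) = - \frac{21018}{85}$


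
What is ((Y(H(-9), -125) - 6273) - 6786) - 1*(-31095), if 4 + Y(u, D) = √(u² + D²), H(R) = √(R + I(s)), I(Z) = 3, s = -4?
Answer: 18032 + √15619 ≈ 18157.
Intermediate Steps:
H(R) = √(3 + R) (H(R) = √(R + 3) = √(3 + R))
Y(u, D) = -4 + √(D² + u²) (Y(u, D) = -4 + √(u² + D²) = -4 + √(D² + u²))
((Y(H(-9), -125) - 6273) - 6786) - 1*(-31095) = (((-4 + √((-125)² + (√(3 - 9))²)) - 6273) - 6786) - 1*(-31095) = (((-4 + √(15625 + (√(-6))²)) - 6273) - 6786) + 31095 = (((-4 + √(15625 + (I*√6)²)) - 6273) - 6786) + 31095 = (((-4 + √(15625 - 6)) - 6273) - 6786) + 31095 = (((-4 + √15619) - 6273) - 6786) + 31095 = ((-6277 + √15619) - 6786) + 31095 = (-13063 + √15619) + 31095 = 18032 + √15619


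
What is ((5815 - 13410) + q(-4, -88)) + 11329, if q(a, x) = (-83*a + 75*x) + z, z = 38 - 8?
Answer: -2504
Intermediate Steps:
z = 30
q(a, x) = 30 - 83*a + 75*x (q(a, x) = (-83*a + 75*x) + 30 = 30 - 83*a + 75*x)
((5815 - 13410) + q(-4, -88)) + 11329 = ((5815 - 13410) + (30 - 83*(-4) + 75*(-88))) + 11329 = (-7595 + (30 + 332 - 6600)) + 11329 = (-7595 - 6238) + 11329 = -13833 + 11329 = -2504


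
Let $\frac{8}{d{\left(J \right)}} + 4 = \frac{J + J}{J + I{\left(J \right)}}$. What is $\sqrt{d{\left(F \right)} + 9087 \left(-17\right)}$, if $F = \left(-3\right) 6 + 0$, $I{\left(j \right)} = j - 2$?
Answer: $\frac{i \sqrt{129919043}}{29} \approx 393.04 i$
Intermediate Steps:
$I{\left(j \right)} = -2 + j$
$F = -18$ ($F = -18 + 0 = -18$)
$d{\left(J \right)} = \frac{8}{-4 + \frac{2 J}{-2 + 2 J}}$ ($d{\left(J \right)} = \frac{8}{-4 + \frac{J + J}{J + \left(-2 + J\right)}} = \frac{8}{-4 + \frac{2 J}{-2 + 2 J}}$)
$\sqrt{d{\left(F \right)} + 9087 \left(-17\right)} = \sqrt{\frac{8 \left(1 - -18\right)}{-4 + 3 \left(-18\right)} + 9087 \left(-17\right)} = \sqrt{\frac{8 \left(1 + 18\right)}{-4 - 54} - 154479} = \sqrt{8 \frac{1}{-58} \cdot 19 - 154479} = \sqrt{8 \left(- \frac{1}{58}\right) 19 - 154479} = \sqrt{- \frac{76}{29} - 154479} = \sqrt{- \frac{4479967}{29}} = \frac{i \sqrt{129919043}}{29}$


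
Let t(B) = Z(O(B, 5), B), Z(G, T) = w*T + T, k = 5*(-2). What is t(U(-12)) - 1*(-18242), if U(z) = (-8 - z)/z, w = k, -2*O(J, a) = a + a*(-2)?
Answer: 18245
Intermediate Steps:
k = -10
O(J, a) = a/2 (O(J, a) = -(a + a*(-2))/2 = -(a - 2*a)/2 = -(-1)*a/2 = a/2)
w = -10
Z(G, T) = -9*T (Z(G, T) = -10*T + T = -9*T)
U(z) = (-8 - z)/z
t(B) = -9*B
t(U(-12)) - 1*(-18242) = -9*(-8 - 1*(-12))/(-12) - 1*(-18242) = -(-3)*(-8 + 12)/4 + 18242 = -(-3)*4/4 + 18242 = -9*(-1/3) + 18242 = 3 + 18242 = 18245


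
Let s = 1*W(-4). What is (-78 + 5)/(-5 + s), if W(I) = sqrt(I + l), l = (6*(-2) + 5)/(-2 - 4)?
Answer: 2190/167 + 73*I*sqrt(102)/167 ≈ 13.114 + 4.4148*I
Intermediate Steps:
l = 7/6 (l = (-12 + 5)/(-6) = -7*(-1/6) = 7/6 ≈ 1.1667)
W(I) = sqrt(7/6 + I) (W(I) = sqrt(I + 7/6) = sqrt(7/6 + I))
s = I*sqrt(102)/6 (s = 1*(sqrt(42 + 36*(-4))/6) = 1*(sqrt(42 - 144)/6) = 1*(sqrt(-102)/6) = 1*((I*sqrt(102))/6) = 1*(I*sqrt(102)/6) = I*sqrt(102)/6 ≈ 1.6833*I)
(-78 + 5)/(-5 + s) = (-78 + 5)/(-5 + I*sqrt(102)/6) = -73/(-5 + I*sqrt(102)/6)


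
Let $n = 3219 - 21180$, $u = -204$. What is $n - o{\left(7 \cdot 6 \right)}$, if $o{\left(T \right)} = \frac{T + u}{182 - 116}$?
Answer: $- \frac{197544}{11} \approx -17959.0$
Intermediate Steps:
$n = -17961$
$o{\left(T \right)} = - \frac{34}{11} + \frac{T}{66}$ ($o{\left(T \right)} = \frac{T - 204}{182 - 116} = \frac{-204 + T}{66} = - \frac{34}{11} + \frac{T}{66}$)
$n - o{\left(7 \cdot 6 \right)} = -17961 - \left(- \frac{34}{11} + \frac{7 \cdot 6}{66}\right) = -17961 - \left(- \frac{34}{11} + \frac{1}{66} \cdot 42\right) = -17961 - \left(- \frac{34}{11} + \frac{7}{11}\right) = -17961 - - \frac{27}{11} = -17961 + \frac{27}{11} = - \frac{197544}{11}$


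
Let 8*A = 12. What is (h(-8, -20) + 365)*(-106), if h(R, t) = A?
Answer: -38849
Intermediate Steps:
A = 3/2 (A = (1/8)*12 = 3/2 ≈ 1.5000)
h(R, t) = 3/2
(h(-8, -20) + 365)*(-106) = (3/2 + 365)*(-106) = (733/2)*(-106) = -38849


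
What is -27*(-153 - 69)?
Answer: 5994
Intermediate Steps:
-27*(-153 - 69) = -27*(-222) = 5994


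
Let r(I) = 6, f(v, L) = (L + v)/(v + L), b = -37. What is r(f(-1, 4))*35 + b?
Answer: 173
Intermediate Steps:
f(v, L) = 1 (f(v, L) = (L + v)/(L + v) = 1)
r(f(-1, 4))*35 + b = 6*35 - 37 = 210 - 37 = 173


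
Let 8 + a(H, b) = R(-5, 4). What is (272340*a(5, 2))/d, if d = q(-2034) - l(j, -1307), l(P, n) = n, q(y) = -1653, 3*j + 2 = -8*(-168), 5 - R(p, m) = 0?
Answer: 408510/173 ≈ 2361.3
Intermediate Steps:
R(p, m) = 5 (R(p, m) = 5 - 1*0 = 5 + 0 = 5)
j = 1342/3 (j = -⅔ + (-8*(-168))/3 = -⅔ + (⅓)*1344 = -⅔ + 448 = 1342/3 ≈ 447.33)
a(H, b) = -3 (a(H, b) = -8 + 5 = -3)
d = -346 (d = -1653 - 1*(-1307) = -1653 + 1307 = -346)
(272340*a(5, 2))/d = (272340*(-3))/(-346) = -817020*(-1/346) = 408510/173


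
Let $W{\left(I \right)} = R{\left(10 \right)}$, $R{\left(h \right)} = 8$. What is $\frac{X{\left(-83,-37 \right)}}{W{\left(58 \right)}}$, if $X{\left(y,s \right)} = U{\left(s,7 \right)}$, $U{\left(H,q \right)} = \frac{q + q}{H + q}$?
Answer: $- \frac{7}{120} \approx -0.058333$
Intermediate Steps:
$U{\left(H,q \right)} = \frac{2 q}{H + q}$
$X{\left(y,s \right)} = \frac{14}{7 + s}$ ($X{\left(y,s \right)} = 2 \cdot 7 \frac{1}{s + 7} = 2 \cdot 7 \frac{1}{7 + s} = \frac{14}{7 + s}$)
$W{\left(I \right)} = 8$
$\frac{X{\left(-83,-37 \right)}}{W{\left(58 \right)}} = \frac{14 \frac{1}{7 - 37}}{8} = \frac{14}{-30} \cdot \frac{1}{8} = 14 \left(- \frac{1}{30}\right) \frac{1}{8} = \left(- \frac{7}{15}\right) \frac{1}{8} = - \frac{7}{120}$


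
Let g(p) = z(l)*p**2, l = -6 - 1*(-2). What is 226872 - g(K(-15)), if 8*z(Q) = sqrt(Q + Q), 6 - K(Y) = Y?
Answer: 226872 - 441*I*sqrt(2)/4 ≈ 2.2687e+5 - 155.92*I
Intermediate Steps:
K(Y) = 6 - Y
l = -4 (l = -6 + 2 = -4)
z(Q) = sqrt(2)*sqrt(Q)/8 (z(Q) = sqrt(Q + Q)/8 = sqrt(2*Q)/8 = (sqrt(2)*sqrt(Q))/8 = sqrt(2)*sqrt(Q)/8)
g(p) = I*sqrt(2)*p**2/4 (g(p) = (sqrt(2)*sqrt(-4)/8)*p**2 = (sqrt(2)*(2*I)/8)*p**2 = (I*sqrt(2)/4)*p**2 = I*sqrt(2)*p**2/4)
226872 - g(K(-15)) = 226872 - I*sqrt(2)*(6 - 1*(-15))**2/4 = 226872 - I*sqrt(2)*(6 + 15)**2/4 = 226872 - I*sqrt(2)*21**2/4 = 226872 - I*sqrt(2)*441/4 = 226872 - 441*I*sqrt(2)/4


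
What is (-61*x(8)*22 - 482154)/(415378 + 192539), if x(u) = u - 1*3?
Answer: -488864/607917 ≈ -0.80416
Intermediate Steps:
x(u) = -3 + u (x(u) = u - 3 = -3 + u)
(-61*x(8)*22 - 482154)/(415378 + 192539) = (-61*(-3 + 8)*22 - 482154)/(415378 + 192539) = (-61*5*22 - 482154)/607917 = (-305*22 - 482154)*(1/607917) = (-6710 - 482154)*(1/607917) = -488864*1/607917 = -488864/607917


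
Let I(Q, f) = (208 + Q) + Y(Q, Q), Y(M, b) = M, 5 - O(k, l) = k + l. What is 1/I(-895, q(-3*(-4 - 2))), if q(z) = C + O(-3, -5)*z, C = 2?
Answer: -1/1582 ≈ -0.00063211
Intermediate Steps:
O(k, l) = 5 - k - l (O(k, l) = 5 - (k + l) = 5 + (-k - l) = 5 - k - l)
q(z) = 2 + 13*z (q(z) = 2 + (5 - 1*(-3) - 1*(-5))*z = 2 + (5 + 3 + 5)*z = 2 + 13*z)
I(Q, f) = 208 + 2*Q (I(Q, f) = (208 + Q) + Q = 208 + 2*Q)
1/I(-895, q(-3*(-4 - 2))) = 1/(208 + 2*(-895)) = 1/(208 - 1790) = 1/(-1582) = -1/1582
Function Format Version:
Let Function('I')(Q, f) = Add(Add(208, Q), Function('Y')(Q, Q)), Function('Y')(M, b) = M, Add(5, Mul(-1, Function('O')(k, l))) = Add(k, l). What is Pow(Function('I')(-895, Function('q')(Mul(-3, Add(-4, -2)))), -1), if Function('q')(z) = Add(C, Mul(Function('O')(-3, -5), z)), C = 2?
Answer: Rational(-1, 1582) ≈ -0.00063211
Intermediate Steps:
Function('O')(k, l) = Add(5, Mul(-1, k), Mul(-1, l)) (Function('O')(k, l) = Add(5, Mul(-1, Add(k, l))) = Add(5, Add(Mul(-1, k), Mul(-1, l))) = Add(5, Mul(-1, k), Mul(-1, l)))
Function('q')(z) = Add(2, Mul(13, z)) (Function('q')(z) = Add(2, Mul(Add(5, Mul(-1, -3), Mul(-1, -5)), z)) = Add(2, Mul(Add(5, 3, 5), z)) = Add(2, Mul(13, z)))
Function('I')(Q, f) = Add(208, Mul(2, Q)) (Function('I')(Q, f) = Add(Add(208, Q), Q) = Add(208, Mul(2, Q)))
Pow(Function('I')(-895, Function('q')(Mul(-3, Add(-4, -2)))), -1) = Pow(Add(208, Mul(2, -895)), -1) = Pow(Add(208, -1790), -1) = Pow(-1582, -1) = Rational(-1, 1582)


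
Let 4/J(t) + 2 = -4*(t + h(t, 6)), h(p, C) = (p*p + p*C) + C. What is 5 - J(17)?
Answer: 4147/829 ≈ 5.0024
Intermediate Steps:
h(p, C) = C + p² + C*p (h(p, C) = (p² + C*p) + C = C + p² + C*p)
J(t) = 4/(-26 - 28*t - 4*t²) (J(t) = 4/(-2 - 4*(t + (6 + t² + 6*t))) = 4/(-2 - 4*(6 + t² + 7*t)) = 4/(-2 + (-24 - 28*t - 4*t²)) = 4/(-26 - 28*t - 4*t²))
5 - J(17) = 5 - (-2)/(13 + 2*17² + 14*17) = 5 - (-2)/(13 + 2*289 + 238) = 5 - (-2)/(13 + 578 + 238) = 5 - (-2)/829 = 5 - 1*(-2/829) = 5 + 2/829 = 4147/829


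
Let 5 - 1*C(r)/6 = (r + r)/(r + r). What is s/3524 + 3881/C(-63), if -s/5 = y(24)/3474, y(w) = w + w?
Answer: 659897993/4080792 ≈ 161.71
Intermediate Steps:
y(w) = 2*w
s = -40/579 (s = -5*2*24/3474 = -240/3474 = -5*8/579 = -40/579 ≈ -0.069085)
C(r) = 24 (C(r) = 30 - 6*(r + r)/(r + r) = 30 - 6*2*r/(2*r) = 30 - 6*2*r*1/(2*r) = 30 - 6*1 = 30 - 6 = 24)
s/3524 + 3881/C(-63) = -40/579/3524 + 3881/24 = -40/579*1/3524 + 3881*(1/24) = -10/510099 + 3881/24 = 659897993/4080792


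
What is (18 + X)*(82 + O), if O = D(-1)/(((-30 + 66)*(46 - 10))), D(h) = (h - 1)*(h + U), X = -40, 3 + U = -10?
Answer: -292325/162 ≈ -1804.5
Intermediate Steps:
U = -13 (U = -3 - 10 = -13)
D(h) = (-1 + h)*(-13 + h) (D(h) = (h - 1)*(h - 13) = (-1 + h)*(-13 + h))
O = 7/324 (O = (13 + (-1)² - 14*(-1))/(((-30 + 66)*(46 - 10))) = (13 + 1 + 14)/((36*36)) = 28/1296 = 28*(1/1296) = 7/324 ≈ 0.021605)
(18 + X)*(82 + O) = (18 - 40)*(82 + 7/324) = -22*26575/324 = -292325/162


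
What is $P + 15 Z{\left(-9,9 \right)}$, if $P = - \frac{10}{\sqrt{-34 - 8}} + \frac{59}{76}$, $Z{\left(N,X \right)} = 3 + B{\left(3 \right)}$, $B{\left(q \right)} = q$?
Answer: $\frac{6899}{76} + \frac{5 i \sqrt{42}}{21} \approx 90.776 + 1.543 i$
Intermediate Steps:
$Z{\left(N,X \right)} = 6$ ($Z{\left(N,X \right)} = 3 + 3 = 6$)
$P = \frac{59}{76} + \frac{5 i \sqrt{42}}{21}$ ($P = - \frac{10}{\sqrt{-42}} + 59 \cdot \frac{1}{76} = - \frac{10}{i \sqrt{42}} + \frac{59}{76} = - 10 \left(- \frac{i \sqrt{42}}{42}\right) + \frac{59}{76} = \frac{5 i \sqrt{42}}{21} + \frac{59}{76} = \frac{59}{76} + \frac{5 i \sqrt{42}}{21} \approx 0.77632 + 1.543 i$)
$P + 15 Z{\left(-9,9 \right)} = \left(\frac{59}{76} + \frac{5 i \sqrt{42}}{21}\right) + 15 \cdot 6 = \left(\frac{59}{76} + \frac{5 i \sqrt{42}}{21}\right) + 90 = \frac{6899}{76} + \frac{5 i \sqrt{42}}{21}$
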